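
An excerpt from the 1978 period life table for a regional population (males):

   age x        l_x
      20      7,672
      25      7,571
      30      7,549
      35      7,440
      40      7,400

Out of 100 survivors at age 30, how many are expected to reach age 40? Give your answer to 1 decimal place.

98.0

The relevant probability is 7,400/7,549 = 0.980262.
Expected number = 100 × 0.980262 = 98.0.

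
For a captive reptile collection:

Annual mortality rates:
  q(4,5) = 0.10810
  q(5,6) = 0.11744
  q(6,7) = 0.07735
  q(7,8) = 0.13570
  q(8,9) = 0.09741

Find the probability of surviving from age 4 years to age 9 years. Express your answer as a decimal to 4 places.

Survival from 4 to 9 is the product of surviving each interval: (1 − 0.10810) × (1 − 0.11744) × (1 − 0.07735) × (1 − 0.13570) × (1 − 0.09741).
= 0.89190 × 0.88256 × 0.92265 × 0.86430 × 0.90259 = 0.566568.

0.5666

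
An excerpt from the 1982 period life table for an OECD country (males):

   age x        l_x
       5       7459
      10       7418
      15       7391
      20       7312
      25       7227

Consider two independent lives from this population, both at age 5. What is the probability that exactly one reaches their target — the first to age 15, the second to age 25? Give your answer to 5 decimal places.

p₁ = l_15/l_5 = 7391/7459 = 0.990883; p₂ = l_25/l_5 = 7227/7459 = 0.968897.
P(exactly one) = p₁(1−p₂) + (1−p₁)p₂ = 0.030819 + 0.008833 = 0.039653.

0.03965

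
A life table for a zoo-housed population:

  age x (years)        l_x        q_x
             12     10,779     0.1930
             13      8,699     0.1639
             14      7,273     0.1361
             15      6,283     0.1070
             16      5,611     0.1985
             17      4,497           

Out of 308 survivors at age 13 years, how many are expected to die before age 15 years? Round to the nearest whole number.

86

The relevant probability is 1 − 6,283/8,699 = 0.277733.
Expected number = 308 × 0.277733 = 86.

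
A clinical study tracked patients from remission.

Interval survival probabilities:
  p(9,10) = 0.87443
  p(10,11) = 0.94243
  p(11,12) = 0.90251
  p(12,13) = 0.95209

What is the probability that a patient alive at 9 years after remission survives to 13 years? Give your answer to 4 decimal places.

The overall survival probability is 0.87443 × 0.94243 × 0.90251 × 0.95209.
= 0.708116.

0.7081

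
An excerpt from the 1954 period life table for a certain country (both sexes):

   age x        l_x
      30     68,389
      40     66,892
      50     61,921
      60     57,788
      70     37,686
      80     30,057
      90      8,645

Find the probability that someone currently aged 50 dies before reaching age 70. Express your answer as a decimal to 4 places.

0.3914

P(die before 70 | alive at 50) = 1 − l_70/l_50 = 1 − 37,686/61,921 = (24,235)/61,921 = 0.391386.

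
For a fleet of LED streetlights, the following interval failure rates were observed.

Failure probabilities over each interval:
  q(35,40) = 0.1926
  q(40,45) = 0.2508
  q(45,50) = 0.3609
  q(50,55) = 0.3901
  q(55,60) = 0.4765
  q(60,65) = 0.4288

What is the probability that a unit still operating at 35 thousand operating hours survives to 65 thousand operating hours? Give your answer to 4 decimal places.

0.0705

P(survive 35→65) = (1 − 0.1926) × (1 − 0.2508) × (1 − 0.3609) × (1 − 0.3901) × (1 − 0.4765) × (1 − 0.4288).
= 0.8074 × 0.7492 × 0.6391 × 0.6099 × 0.5235 × 0.5712 = 0.070505.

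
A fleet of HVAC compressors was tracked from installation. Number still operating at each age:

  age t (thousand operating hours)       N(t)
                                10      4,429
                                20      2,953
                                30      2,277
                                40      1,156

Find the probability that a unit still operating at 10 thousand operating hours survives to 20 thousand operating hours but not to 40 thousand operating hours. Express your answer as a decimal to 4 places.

This is the probability of reaching 20 but not 40, conditional on being operational at 10: (N(20) − N(40)) / N(10).
= (2,953 − 1,156) / 4,429 = 1,797 / 4,429 = 0.405735.

0.4057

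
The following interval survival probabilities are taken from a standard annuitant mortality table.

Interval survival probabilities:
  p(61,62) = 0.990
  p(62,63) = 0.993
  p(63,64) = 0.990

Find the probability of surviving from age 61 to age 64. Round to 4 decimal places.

P(survive 61→64) = 0.990 × 0.993 × 0.990.
= 0.973239.

0.9732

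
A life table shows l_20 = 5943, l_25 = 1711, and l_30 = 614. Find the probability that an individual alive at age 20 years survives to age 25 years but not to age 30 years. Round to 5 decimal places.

This is the probability of reaching 25 but not 30, conditional on being alive at 20: (l_25 − l_30) / l_20.
= (1711 − 614) / 5943 = 1097 / 5943 = 0.184587.

0.18459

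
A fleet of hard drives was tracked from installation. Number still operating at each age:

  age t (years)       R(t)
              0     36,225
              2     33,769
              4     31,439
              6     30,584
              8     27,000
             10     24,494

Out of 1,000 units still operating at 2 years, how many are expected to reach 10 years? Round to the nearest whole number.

The relevant probability is 24,494/33,769 = 0.725340.
Expected number = 1,000 × 0.725340 = 725.

725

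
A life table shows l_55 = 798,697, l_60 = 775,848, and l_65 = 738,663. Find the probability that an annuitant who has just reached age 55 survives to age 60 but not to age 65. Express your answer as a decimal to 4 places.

We want 5|5q55 = (l_60 − l_65)/l_55.
This is the probability of reaching 60 but not 65, conditional on being alive at 55: (l_60 − l_65) / l_55.
= (775,848 − 738,663) / 798,697 = 37,185 / 798,697 = 0.046557.

0.0466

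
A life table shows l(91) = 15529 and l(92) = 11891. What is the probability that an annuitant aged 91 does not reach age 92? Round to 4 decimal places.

P(die before 92 | alive at 91) = 1 − l(92)/l(91) = 1 − 11891/15529 = (3638)/15529 = 0.234271.

0.2343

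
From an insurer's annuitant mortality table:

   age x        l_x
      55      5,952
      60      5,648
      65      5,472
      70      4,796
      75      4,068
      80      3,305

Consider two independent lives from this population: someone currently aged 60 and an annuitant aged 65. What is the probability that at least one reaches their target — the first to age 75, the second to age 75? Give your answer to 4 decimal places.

p₁ = l_75/l_60 = 4,068/5,648 = 0.720255; p₂ = l_75/l_65 = 4,068/5,472 = 0.743421.
P(at least one) = 1 − (1−p₁)(1−p₂) = 1 − 0.279745 × 0.256579 = 0.928223.

0.9282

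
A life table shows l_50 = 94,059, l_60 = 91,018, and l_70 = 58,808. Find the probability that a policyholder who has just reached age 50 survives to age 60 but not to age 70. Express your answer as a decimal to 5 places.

We want 10|10q50 = (l_60 − l_70)/l_50.
This is the probability of reaching 60 but not 70, conditional on being alive at 50: (l_60 − l_70) / l_50.
= (91,018 − 58,808) / 94,059 = 32,210 / 94,059 = 0.342445.

0.34244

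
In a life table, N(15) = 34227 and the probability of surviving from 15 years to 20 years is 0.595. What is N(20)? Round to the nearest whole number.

N(20) = N(15) × p = 34227 × 0.595 = 20365.

20365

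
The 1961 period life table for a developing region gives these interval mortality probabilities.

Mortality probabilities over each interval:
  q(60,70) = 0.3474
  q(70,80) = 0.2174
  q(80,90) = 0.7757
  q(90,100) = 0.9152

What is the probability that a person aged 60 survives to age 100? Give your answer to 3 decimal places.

The overall survival probability is (1 − 0.3474) × (1 − 0.2174) × (1 − 0.7757) × (1 − 0.9152).
= 0.6526 × 0.7826 × 0.2243 × 0.0848 = 0.009714.

0.010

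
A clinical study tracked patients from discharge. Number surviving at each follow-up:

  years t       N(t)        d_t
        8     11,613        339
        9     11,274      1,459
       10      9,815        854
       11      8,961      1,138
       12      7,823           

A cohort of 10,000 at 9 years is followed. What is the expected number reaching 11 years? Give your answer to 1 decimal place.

The relevant probability is 8,961/11,274 = 0.794838.
Expected number = 10,000 × 0.794838 = 7948.4.

7948.4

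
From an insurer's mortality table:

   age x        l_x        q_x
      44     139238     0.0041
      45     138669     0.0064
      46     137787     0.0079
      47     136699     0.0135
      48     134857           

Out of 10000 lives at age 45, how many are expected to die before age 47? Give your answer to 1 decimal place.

142.1

The relevant probability is 1 − 136699/138669 = 0.014206.
Expected number = 10000 × 0.014206 = 142.1.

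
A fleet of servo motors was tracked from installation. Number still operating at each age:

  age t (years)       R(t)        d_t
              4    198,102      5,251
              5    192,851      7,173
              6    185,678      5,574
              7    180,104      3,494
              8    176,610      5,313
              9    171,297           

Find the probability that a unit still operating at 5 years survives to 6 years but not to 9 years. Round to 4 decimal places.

0.0746

This is the probability of reaching 6 but not 9, conditional on being operational at 5: (R(6) − R(9)) / R(5).
= (185,678 − 171,297) / 192,851 = 14,381 / 192,851 = 0.074571.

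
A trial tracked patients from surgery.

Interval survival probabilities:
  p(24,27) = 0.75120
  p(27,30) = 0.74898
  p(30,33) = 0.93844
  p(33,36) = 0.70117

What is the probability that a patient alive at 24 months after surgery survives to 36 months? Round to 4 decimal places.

0.3702

Chaining the interval survival probabilities: 0.75120 × 0.74898 × 0.93844 × 0.70117.
= 0.370216.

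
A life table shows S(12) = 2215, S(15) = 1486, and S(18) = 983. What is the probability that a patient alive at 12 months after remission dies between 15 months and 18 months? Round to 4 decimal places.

This is the probability of reaching 15 but not 18, conditional on being alive at 12: (S(15) − S(18)) / S(12).
= (1486 − 983) / 2215 = 503 / 2215 = 0.227088.

0.2271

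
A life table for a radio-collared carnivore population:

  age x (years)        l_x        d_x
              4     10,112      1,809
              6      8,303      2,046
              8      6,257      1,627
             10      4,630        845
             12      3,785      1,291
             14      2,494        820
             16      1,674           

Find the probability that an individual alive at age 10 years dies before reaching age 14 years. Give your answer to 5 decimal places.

P(die before 14 | alive at 10) = 1 − l_14/l_10 = 1 − 2,494/4,630 = (2,136)/4,630 = 0.461339.

0.46134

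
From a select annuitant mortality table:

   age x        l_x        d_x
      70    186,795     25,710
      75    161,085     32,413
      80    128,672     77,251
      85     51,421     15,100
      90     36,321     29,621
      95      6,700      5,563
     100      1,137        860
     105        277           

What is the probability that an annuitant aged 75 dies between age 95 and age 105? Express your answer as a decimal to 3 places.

This is the probability of reaching 95 but not 105, conditional on being alive at 75: (l_95 − l_105) / l_75.
= (6,700 − 277) / 161,085 = 6,423 / 161,085 = 0.039873.

0.040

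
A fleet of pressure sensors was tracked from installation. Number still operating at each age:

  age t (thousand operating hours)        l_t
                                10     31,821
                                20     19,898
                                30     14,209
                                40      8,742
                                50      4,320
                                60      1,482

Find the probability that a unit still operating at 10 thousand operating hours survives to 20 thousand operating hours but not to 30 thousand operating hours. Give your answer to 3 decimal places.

This is the probability of reaching 20 but not 30, conditional on being operational at 10: (l_20 − l_30) / l_10.
= (19,898 − 14,209) / 31,821 = 5,689 / 31,821 = 0.178781.

0.179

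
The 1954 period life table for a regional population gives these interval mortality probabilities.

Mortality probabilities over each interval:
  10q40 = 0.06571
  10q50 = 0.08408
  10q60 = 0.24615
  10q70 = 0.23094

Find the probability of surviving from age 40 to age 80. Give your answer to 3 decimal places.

40p40 = (1 − 0.06571) × (1 − 0.08408) × (1 − 0.24615) × (1 − 0.23094).
= 0.93429 × 0.91592 × 0.75385 × 0.76906 = 0.496117.

0.496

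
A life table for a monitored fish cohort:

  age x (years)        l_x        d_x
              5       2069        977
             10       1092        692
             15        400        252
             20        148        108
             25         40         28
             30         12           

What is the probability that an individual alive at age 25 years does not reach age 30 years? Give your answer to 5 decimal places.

0.70000

P(die before 30 | alive at 25) = 1 − l_30/l_25 = 1 − 12/40 = (28)/40 = 0.700000.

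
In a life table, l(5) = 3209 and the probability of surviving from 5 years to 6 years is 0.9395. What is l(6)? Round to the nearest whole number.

3015

l(6) = l(5) × p = 3209 × 0.9395 = 3015.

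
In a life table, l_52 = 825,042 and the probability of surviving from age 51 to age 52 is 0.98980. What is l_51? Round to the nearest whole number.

833544

l_51 = l_52 / p = 825,042 / 0.98980 = 833544.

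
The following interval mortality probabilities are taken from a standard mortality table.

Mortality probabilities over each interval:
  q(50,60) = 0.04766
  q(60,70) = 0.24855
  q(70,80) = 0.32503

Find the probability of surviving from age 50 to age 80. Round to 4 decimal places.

P(survive 50→80) = (1 − 0.04766) × (1 − 0.24855) × (1 − 0.32503).
= 0.95234 × 0.75145 × 0.67497 = 0.483033.

0.4830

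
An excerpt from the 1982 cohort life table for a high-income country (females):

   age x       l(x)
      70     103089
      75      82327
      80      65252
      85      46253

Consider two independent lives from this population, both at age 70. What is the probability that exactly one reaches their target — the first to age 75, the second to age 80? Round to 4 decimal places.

0.4206

p₁ = l(75)/l(70) = 82327/103089 = 0.798601; p₂ = l(80)/l(70) = 65252/103089 = 0.632968.
P(exactly one) = p₁(1−p₂) + (1−p₁)p₂ = 0.293112 + 0.127479 = 0.420591.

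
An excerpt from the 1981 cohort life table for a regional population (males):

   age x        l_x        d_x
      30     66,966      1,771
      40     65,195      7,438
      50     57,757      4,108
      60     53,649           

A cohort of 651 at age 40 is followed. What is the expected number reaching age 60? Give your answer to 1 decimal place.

The relevant probability is 53,649/65,195 = 0.822901.
Expected number = 651 × 0.822901 = 535.7.

535.7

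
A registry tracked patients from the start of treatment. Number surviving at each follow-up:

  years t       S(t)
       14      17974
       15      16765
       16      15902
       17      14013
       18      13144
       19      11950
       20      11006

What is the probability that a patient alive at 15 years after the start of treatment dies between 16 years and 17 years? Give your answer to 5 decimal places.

This is the probability of reaching 16 but not 17, conditional on being alive at 15: (S(16) − S(17)) / S(15).
= (15902 − 14013) / 16765 = 1889 / 16765 = 0.112675.

0.11268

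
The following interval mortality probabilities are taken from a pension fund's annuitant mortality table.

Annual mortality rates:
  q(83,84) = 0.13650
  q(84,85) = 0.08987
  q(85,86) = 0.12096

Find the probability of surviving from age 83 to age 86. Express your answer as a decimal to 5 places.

Survival from 83 to 86 is the product of surviving each interval: (1 − 0.13650) × (1 − 0.08987) × (1 − 0.12096).
= 0.86350 × 0.91013 × 0.87904 = 0.690835.

0.69084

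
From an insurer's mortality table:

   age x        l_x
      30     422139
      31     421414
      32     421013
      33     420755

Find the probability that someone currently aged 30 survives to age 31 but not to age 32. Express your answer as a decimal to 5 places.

0.00095

We want 1|1q30 = (l_31 − l_32)/l_30.
This is the probability of reaching 31 but not 32, conditional on being alive at 30: (l_31 − l_32) / l_30.
= (421414 − 421013) / 422139 = 401 / 422139 = 0.000950.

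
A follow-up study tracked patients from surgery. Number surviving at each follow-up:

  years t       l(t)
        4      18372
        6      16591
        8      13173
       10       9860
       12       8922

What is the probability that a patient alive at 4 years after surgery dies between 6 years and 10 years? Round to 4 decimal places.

0.3664

This is the probability of reaching 6 but not 10, conditional on being alive at 4: (l(6) − l(10)) / l(4).
= (16591 − 9860) / 18372 = 6731 / 18372 = 0.366373.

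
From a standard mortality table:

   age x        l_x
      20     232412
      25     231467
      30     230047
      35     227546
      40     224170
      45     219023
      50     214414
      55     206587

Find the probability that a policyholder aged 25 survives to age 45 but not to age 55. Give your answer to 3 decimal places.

0.054

We want 20|10q25 = (l_45 − l_55)/l_25.
This is the probability of reaching 45 but not 55, conditional on being alive at 25: (l_45 − l_55) / l_25.
= (219023 − 206587) / 231467 = 12436 / 231467 = 0.053727.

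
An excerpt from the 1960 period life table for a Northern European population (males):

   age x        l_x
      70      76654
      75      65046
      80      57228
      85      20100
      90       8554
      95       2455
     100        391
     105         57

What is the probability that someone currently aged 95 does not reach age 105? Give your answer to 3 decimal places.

0.977

P(die before 105 | alive at 95) = 1 − l_105/l_95 = 1 − 57/2455 = (2398)/2455 = 0.976782.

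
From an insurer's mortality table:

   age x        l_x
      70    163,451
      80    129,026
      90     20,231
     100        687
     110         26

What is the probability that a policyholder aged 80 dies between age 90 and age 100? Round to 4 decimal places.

We want 10|10q80 = (l_90 − l_100)/l_80.
This is the probability of reaching 90 but not 100, conditional on being alive at 80: (l_90 − l_100) / l_80.
= (20,231 − 687) / 129,026 = 19,544 / 129,026 = 0.151473.

0.1515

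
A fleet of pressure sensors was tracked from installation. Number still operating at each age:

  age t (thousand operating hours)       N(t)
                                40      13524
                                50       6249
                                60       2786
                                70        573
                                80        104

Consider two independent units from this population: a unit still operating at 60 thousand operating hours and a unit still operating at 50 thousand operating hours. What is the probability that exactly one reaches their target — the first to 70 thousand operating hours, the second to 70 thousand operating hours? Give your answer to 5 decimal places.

p₁ = N(70)/N(60) = 573/2786 = 0.205671; p₂ = N(70)/N(50) = 573/6249 = 0.091695.
P(exactly one) = p₁(1−p₂) + (1−p₁)p₂ = 0.186812 + 0.072836 = 0.259648.

0.25965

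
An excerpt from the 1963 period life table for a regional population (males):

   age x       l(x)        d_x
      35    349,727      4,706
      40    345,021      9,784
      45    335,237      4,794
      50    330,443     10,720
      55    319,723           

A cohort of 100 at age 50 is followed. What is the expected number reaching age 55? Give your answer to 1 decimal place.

The relevant probability is 319,723/330,443 = 0.967559.
Expected number = 100 × 0.967559 = 96.8.

96.8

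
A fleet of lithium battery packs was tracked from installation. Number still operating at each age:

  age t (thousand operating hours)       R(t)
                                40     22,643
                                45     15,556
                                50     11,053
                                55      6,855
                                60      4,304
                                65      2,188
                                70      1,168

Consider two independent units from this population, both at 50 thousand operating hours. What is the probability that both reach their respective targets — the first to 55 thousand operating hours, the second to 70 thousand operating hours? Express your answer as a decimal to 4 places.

0.0655

p₁ = R(55)/R(50) = 6,855/11,053 = 0.620194; p₂ = R(70)/R(50) = 1,168/11,053 = 0.105673.
P(both) = p₁ × p₂ = 0.620194 × 0.105673 = 0.065538.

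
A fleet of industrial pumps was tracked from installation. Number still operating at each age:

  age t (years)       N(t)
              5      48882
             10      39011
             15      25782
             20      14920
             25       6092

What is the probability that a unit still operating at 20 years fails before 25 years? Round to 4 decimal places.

0.5917

P(fail before 25 | operational at 20) = 1 − N(25)/N(20) = 1 − 6092/14920 = (8828)/14920 = 0.591689.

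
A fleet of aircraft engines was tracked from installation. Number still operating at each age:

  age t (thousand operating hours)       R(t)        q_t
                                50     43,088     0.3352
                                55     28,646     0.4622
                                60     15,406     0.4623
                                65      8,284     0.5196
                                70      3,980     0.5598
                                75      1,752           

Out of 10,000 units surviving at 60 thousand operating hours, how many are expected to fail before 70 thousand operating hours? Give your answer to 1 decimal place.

7416.6

The relevant probability is 1 − 3,980/15,406 = 0.741659.
Expected number = 10,000 × 0.741659 = 7416.6.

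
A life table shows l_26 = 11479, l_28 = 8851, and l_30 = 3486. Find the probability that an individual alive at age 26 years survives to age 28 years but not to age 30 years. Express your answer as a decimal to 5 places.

This is the probability of reaching 28 but not 30, conditional on being alive at 26: (l_28 − l_30) / l_26.
= (8851 − 3486) / 11479 = 5365 / 11479 = 0.467375.

0.46738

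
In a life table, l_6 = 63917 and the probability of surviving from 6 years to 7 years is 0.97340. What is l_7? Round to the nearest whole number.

l_7 = l_6 × p = 63917 × 0.97340 = 62217.

62217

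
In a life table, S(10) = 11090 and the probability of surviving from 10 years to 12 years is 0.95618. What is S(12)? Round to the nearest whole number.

S(12) = S(10) × p = 11090 × 0.95618 = 10604.

10604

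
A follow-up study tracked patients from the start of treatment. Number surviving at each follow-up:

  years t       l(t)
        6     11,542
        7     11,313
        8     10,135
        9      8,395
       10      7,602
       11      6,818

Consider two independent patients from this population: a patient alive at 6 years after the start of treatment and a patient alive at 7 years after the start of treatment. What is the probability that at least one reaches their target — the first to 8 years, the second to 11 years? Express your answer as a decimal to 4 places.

p₁ = l(8)/l(6) = 10,135/11,542 = 0.878097; p₂ = l(11)/l(7) = 6,818/11,313 = 0.602669.
P(at least one) = 1 − (1−p₁)(1−p₂) = 1 − 0.121903 × 0.397331 = 0.951564.

0.9516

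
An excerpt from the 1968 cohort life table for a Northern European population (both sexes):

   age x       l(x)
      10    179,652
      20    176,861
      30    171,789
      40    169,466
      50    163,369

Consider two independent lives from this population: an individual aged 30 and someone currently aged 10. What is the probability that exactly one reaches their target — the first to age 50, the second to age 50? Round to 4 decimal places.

p₁ = l(50)/l(30) = 163,369/171,789 = 0.950986; p₂ = l(50)/l(10) = 163,369/179,652 = 0.909364.
P(exactly one) = p₁(1−p₂) + (1−p₁)p₂ = 0.086194 + 0.044572 = 0.130765.

0.1308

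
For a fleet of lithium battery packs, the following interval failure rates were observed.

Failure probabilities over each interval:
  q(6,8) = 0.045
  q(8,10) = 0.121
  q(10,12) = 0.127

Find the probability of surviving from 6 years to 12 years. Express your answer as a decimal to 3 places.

0.733

P(survive 6→12) = (1 − 0.045) × (1 − 0.121) × (1 − 0.127).
= 0.955 × 0.879 × 0.873 = 0.732835.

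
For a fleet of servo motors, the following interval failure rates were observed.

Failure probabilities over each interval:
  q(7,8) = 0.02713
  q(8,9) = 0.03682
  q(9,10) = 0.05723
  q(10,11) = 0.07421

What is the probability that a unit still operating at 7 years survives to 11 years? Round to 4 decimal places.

Survival from 7 to 11 is the product of surviving each interval: (1 − 0.02713) × (1 − 0.03682) × (1 − 0.05723) × (1 − 0.07421).
= 0.97287 × 0.96318 × 0.94277 × 0.92579 = 0.817863.

0.8179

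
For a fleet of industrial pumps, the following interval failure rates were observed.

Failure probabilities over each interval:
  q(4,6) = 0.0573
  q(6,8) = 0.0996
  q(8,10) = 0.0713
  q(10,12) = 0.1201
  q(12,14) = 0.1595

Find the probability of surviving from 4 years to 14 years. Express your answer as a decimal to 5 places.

P(survive 4→14) = (1 − 0.0573) × (1 − 0.0996) × (1 − 0.0713) × (1 − 0.1201) × (1 − 0.1595).
= 0.9427 × 0.9004 × 0.9287 × 0.8799 × 0.8405 = 0.582982.

0.58298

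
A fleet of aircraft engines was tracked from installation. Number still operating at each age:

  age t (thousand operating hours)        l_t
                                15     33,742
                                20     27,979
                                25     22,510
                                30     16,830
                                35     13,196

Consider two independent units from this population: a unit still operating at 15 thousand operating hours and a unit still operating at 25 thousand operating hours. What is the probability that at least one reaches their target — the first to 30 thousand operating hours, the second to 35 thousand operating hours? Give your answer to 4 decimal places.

p₁ = l_30/l_15 = 16,830/33,742 = 0.498785; p₂ = l_35/l_25 = 13,196/22,510 = 0.586228.
P(at least one) = 1 − (1−p₁)(1−p₂) = 1 − 0.501215 × 0.413772 = 0.792611.

0.7926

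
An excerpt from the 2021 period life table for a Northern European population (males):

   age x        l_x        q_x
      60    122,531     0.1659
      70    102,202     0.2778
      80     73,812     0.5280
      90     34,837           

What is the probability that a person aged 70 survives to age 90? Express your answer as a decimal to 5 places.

0.34086

We want 20p70 = l_90/l_70.
The conditional survival probability is l_90/l_70 = 34,837/102,202 = 0.340864.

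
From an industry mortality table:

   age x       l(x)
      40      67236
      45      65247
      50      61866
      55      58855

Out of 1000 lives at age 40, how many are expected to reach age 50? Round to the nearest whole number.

The relevant probability is 61866/67236 = 0.920132.
Expected number = 1000 × 0.920132 = 920.

920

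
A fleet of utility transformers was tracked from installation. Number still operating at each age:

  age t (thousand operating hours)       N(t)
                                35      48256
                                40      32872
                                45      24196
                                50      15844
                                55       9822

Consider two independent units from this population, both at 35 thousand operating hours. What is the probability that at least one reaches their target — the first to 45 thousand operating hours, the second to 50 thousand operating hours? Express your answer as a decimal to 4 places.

0.6651

p₁ = N(45)/N(35) = 24196/48256 = 0.501409; p₂ = N(50)/N(35) = 15844/48256 = 0.328332.
P(at least one) = 1 − (1−p₁)(1−p₂) = 1 − 0.498591 × 0.671668 = 0.665112.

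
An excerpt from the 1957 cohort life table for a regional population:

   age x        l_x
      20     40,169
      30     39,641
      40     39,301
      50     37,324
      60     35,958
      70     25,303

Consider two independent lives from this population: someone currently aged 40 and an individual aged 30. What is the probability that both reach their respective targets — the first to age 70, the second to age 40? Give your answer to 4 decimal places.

0.6383

p₁ = l_70/l_40 = 25,303/39,301 = 0.643826; p₂ = l_40/l_30 = 39,301/39,641 = 0.991423.
P(both) = p₁ × p₂ = 0.643826 × 0.991423 = 0.638304.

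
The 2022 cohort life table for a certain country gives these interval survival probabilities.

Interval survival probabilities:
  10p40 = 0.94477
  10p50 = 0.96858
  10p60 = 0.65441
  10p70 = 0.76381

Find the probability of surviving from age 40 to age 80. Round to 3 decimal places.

Survival from 40 to 80 is the product of surviving each interval: 0.94477 × 0.96858 × 0.65441 × 0.76381.
= 0.457401.

0.457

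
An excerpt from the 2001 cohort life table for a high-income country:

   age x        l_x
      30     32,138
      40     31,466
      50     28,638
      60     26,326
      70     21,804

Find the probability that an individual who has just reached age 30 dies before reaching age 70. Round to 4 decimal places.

P(die before 70 | alive at 30) = 1 − l_70/l_30 = 1 − 21,804/32,138 = (10,334)/32,138 = 0.321551.

0.3216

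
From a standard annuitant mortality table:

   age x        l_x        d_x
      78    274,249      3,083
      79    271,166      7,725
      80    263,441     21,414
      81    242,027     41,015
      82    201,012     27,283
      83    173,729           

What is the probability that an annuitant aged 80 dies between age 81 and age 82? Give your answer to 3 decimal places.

0.156

This is the probability of reaching 81 but not 82, conditional on being alive at 80: (l_81 − l_82) / l_80.
= (242,027 − 201,012) / 263,441 = 41,015 / 263,441 = 0.155690.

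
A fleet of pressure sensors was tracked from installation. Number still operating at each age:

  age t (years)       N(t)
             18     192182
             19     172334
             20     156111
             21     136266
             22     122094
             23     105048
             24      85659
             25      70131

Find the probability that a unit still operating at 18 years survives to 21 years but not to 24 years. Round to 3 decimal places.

This is the probability of reaching 21 but not 24, conditional on being operational at 18: (N(21) − N(24)) / N(18).
= (136266 − 85659) / 192182 = 50607 / 192182 = 0.263329.

0.263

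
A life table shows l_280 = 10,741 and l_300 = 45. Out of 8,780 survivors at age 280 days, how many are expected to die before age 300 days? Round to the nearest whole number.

8743

The relevant probability is 1 − 45/10,741 = 0.995810.
Expected number = 8,780 × 0.995810 = 8743.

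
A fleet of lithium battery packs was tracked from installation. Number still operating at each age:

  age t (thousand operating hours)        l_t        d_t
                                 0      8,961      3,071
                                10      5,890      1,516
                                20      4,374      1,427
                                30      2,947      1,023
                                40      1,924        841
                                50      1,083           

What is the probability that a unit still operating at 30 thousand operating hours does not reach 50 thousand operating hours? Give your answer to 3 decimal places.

0.633

P(fail before 50 | operational at 30) = 1 − l_50/l_30 = 1 − 1,083/2,947 = (1,864)/2,947 = 0.632508.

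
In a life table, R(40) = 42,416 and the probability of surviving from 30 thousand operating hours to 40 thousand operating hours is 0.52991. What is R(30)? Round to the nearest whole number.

R(30) = R(40) / p = 42,416 / 0.52991 = 80044.

80044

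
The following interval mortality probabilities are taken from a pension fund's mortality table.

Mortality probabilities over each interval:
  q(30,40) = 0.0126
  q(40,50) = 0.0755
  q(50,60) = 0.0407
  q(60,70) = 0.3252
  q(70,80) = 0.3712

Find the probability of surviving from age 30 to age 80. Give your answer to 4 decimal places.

0.3716

P(survive 30→80) = (1 − 0.0126) × (1 − 0.0755) × (1 − 0.0407) × (1 − 0.3252) × (1 − 0.3712).
= 0.9874 × 0.9245 × 0.9593 × 0.6748 × 0.6288 = 0.371571.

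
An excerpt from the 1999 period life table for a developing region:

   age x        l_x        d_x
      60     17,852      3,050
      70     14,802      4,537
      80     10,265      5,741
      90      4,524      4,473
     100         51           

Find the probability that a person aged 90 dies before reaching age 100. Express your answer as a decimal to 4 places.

P(die before 100 | alive at 90) = 1 − l_100/l_90 = 1 − 51/4,524 = (4,473)/4,524 = 0.988727.

0.9887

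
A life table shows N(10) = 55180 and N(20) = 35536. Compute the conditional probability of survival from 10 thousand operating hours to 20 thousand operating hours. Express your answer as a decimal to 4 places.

The conditional survival probability is N(20)/N(10) = 35536/55180 = 0.644001.

0.6440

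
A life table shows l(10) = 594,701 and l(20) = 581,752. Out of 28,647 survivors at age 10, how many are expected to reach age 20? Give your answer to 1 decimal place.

28023.2

The relevant probability is 581,752/594,701 = 0.978226.
Expected number = 28,647 × 0.978226 = 28023.2.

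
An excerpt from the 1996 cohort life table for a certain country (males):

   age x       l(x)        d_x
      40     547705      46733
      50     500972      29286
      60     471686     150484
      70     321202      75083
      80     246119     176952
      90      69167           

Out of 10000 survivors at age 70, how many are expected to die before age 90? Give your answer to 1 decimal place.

The relevant probability is 1 − 69167/321202 = 0.784662.
Expected number = 10000 × 0.784662 = 7846.6.

7846.6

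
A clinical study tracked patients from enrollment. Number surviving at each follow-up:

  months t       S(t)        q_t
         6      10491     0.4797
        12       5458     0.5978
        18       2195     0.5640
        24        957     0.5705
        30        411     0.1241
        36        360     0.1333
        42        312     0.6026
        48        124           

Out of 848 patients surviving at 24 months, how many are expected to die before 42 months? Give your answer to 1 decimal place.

571.5

The relevant probability is 1 − 312/957 = 0.673981.
Expected number = 848 × 0.673981 = 571.5.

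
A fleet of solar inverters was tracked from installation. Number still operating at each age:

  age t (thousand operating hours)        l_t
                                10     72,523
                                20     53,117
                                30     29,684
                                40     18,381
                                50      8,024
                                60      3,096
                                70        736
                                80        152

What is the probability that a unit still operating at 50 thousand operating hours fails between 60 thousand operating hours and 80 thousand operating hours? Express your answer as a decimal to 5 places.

0.36690

This is the probability of reaching 60 but not 80, conditional on being operational at 50: (l_60 − l_80) / l_50.
= (3,096 − 152) / 8,024 = 2,944 / 8,024 = 0.366899.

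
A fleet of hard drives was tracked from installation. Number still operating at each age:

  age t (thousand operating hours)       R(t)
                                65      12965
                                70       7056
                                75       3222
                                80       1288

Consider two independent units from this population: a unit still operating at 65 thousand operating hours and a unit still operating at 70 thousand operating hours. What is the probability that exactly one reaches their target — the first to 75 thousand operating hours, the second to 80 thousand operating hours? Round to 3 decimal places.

0.340

p₁ = R(75)/R(65) = 3222/12965 = 0.248515; p₂ = R(80)/R(70) = 1288/7056 = 0.182540.
P(exactly one) = p₁(1−p₂) + (1−p₁)p₂ = 0.203151 + 0.137176 = 0.340327.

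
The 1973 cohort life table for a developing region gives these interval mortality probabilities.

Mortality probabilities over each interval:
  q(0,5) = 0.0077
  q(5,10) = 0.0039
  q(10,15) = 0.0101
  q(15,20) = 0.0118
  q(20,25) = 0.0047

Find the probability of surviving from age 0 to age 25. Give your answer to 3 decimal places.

P(survive 0→25) = (1 − 0.0077) × (1 − 0.0039) × (1 − 0.0101) × (1 − 0.0118) × (1 − 0.0047).
= 0.9923 × 0.9961 × 0.9899 × 0.9882 × 0.9953 = 0.962357.

0.962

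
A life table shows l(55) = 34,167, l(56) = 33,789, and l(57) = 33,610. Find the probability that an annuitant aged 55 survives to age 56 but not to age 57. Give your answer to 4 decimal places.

0.0052

This is the probability of reaching 56 but not 57, conditional on being alive at 55: (l(56) − l(57)) / l(55).
= (33,789 − 33,610) / 34,167 = 179 / 34,167 = 0.005239.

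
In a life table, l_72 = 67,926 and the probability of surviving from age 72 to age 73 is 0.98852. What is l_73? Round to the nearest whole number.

l_73 = l_72 × p = 67,926 × 0.98852 = 67146.

67146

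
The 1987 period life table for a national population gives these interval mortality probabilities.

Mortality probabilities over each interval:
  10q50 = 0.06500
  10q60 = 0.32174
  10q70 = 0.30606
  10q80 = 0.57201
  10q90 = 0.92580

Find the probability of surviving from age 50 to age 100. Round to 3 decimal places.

50p50 = (1 − 0.06500) × (1 − 0.32174) × (1 − 0.30606) × (1 − 0.57201) × (1 − 0.92580).
= 0.93500 × 0.67826 × 0.69394 × 0.42799 × 0.07420 = 0.013975.

0.014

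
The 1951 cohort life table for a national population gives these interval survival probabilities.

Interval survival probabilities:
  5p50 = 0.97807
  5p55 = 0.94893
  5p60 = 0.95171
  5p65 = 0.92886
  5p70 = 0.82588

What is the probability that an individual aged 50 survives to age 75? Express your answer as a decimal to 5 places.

0.67760

Chaining the interval survival probabilities: 0.97807 × 0.94893 × 0.95171 × 0.92886 × 0.82588.
= 0.677604.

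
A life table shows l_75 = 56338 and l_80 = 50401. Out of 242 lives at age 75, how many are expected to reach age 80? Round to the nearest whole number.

The relevant probability is 50401/56338 = 0.894618.
Expected number = 242 × 0.894618 = 216.

216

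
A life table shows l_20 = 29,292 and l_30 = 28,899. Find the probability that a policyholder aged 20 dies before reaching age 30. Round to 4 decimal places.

P(die before 30 | alive at 20) = 1 − l_30/l_20 = 1 − 28,899/29,292 = (393)/29,292 = 0.013417.

0.0134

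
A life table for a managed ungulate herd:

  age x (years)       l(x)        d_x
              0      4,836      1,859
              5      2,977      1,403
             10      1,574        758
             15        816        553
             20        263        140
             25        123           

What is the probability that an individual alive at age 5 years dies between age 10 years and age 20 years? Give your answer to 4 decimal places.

0.4404

This is the probability of reaching 10 but not 20, conditional on being alive at 5: (l(10) − l(20)) / l(5).
= (1,574 − 263) / 2,977 = 1,311 / 2,977 = 0.440376.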